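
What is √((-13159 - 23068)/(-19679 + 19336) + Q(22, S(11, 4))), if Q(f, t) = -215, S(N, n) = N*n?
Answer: 13*I*√1554/49 ≈ 10.459*I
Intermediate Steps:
√((-13159 - 23068)/(-19679 + 19336) + Q(22, S(11, 4))) = √((-13159 - 23068)/(-19679 + 19336) - 215) = √(-36227/(-343) - 215) = √(-36227*(-1/343) - 215) = √(36227/343 - 215) = √(-37518/343) = 13*I*√1554/49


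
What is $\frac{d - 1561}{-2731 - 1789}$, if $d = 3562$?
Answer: $- \frac{2001}{4520} \approx -0.4427$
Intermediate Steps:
$\frac{d - 1561}{-2731 - 1789} = \frac{3562 - 1561}{-2731 - 1789} = \frac{2001}{-4520} = 2001 \left(- \frac{1}{4520}\right) = - \frac{2001}{4520}$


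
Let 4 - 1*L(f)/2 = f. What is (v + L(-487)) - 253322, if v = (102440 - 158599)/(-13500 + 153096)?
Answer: -35225710799/139596 ≈ -2.5234e+5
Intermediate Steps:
L(f) = 8 - 2*f
v = -56159/139596 ≈ -0.40230
(v + L(-487)) - 253322 = (-56159/139596 + (8 - 2*(-487))) - 253322 = (-56159/139596 + (8 + 974)) - 253322 = (-56159/139596 + 982) - 253322 = 137027113/139596 - 253322 = -35225710799/139596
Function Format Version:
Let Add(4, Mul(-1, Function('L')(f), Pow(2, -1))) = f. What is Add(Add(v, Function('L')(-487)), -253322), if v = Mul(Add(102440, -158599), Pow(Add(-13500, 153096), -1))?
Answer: Rational(-35225710799, 139596) ≈ -2.5234e+5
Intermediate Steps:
Function('L')(f) = Add(8, Mul(-2, f))
v = Rational(-56159, 139596) (v = Mul(-56159, Pow(139596, -1)) = Mul(-56159, Rational(1, 139596)) = Rational(-56159, 139596) ≈ -0.40230)
Add(Add(v, Function('L')(-487)), -253322) = Add(Add(Rational(-56159, 139596), Add(8, Mul(-2, -487))), -253322) = Add(Add(Rational(-56159, 139596), Add(8, 974)), -253322) = Add(Add(Rational(-56159, 139596), 982), -253322) = Add(Rational(137027113, 139596), -253322) = Rational(-35225710799, 139596)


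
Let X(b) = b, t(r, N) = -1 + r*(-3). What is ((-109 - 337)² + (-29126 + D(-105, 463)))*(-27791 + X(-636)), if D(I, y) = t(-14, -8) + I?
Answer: -4824801002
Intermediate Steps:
t(r, N) = -1 - 3*r
D(I, y) = 41 + I (D(I, y) = (-1 - 3*(-14)) + I = (-1 + 42) + I = 41 + I)
((-109 - 337)² + (-29126 + D(-105, 463)))*(-27791 + X(-636)) = ((-109 - 337)² + (-29126 + (41 - 105)))*(-27791 - 636) = ((-446)² + (-29126 - 64))*(-28427) = (198916 - 29190)*(-28427) = 169726*(-28427) = -4824801002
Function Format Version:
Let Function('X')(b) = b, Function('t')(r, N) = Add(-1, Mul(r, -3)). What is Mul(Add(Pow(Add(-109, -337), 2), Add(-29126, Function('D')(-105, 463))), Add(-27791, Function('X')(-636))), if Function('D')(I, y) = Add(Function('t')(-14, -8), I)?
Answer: -4824801002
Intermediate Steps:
Function('t')(r, N) = Add(-1, Mul(-3, r))
Function('D')(I, y) = Add(41, I) (Function('D')(I, y) = Add(Add(-1, Mul(-3, -14)), I) = Add(Add(-1, 42), I) = Add(41, I))
Mul(Add(Pow(Add(-109, -337), 2), Add(-29126, Function('D')(-105, 463))), Add(-27791, Function('X')(-636))) = Mul(Add(Pow(Add(-109, -337), 2), Add(-29126, Add(41, -105))), Add(-27791, -636)) = Mul(Add(Pow(-446, 2), Add(-29126, -64)), -28427) = Mul(Add(198916, -29190), -28427) = Mul(169726, -28427) = -4824801002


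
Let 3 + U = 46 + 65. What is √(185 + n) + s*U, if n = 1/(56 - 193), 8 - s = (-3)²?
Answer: -108 + 48*√1507/137 ≈ -94.399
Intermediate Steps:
s = -1 (s = 8 - 1*(-3)² = 8 - 1*9 = 8 - 9 = -1)
n = -1/137 (n = 1/(-137) = -1/137 ≈ -0.0072993)
U = 108 (U = -3 + (46 + 65) = -3 + 111 = 108)
√(185 + n) + s*U = √(185 - 1/137) - 1*108 = √(25344/137) - 108 = 48*√1507/137 - 108 = -108 + 48*√1507/137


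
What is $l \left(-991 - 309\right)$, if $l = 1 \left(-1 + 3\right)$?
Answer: $-2600$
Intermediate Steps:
$l = 2$ ($l = 1 \cdot 2 = 2$)
$l \left(-991 - 309\right) = 2 \left(-991 - 309\right) = 2 \left(-1300\right) = -2600$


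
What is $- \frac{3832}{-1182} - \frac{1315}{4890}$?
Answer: $\frac{190935}{64222} \approx 2.973$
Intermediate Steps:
$- \frac{3832}{-1182} - \frac{1315}{4890} = \left(-3832\right) \left(- \frac{1}{1182}\right) - \frac{263}{978} = \frac{1916}{591} - \frac{263}{978} = \frac{190935}{64222}$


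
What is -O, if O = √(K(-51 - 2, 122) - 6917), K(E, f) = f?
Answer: -3*I*√755 ≈ -82.432*I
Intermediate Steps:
O = 3*I*√755 (O = √(122 - 6917) = √(-6795) = 3*I*√755 ≈ 82.432*I)
-O = -3*I*√755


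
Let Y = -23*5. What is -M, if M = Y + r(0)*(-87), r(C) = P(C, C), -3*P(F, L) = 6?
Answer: -59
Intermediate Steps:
P(F, L) = -2 (P(F, L) = -1/3*6 = -2)
r(C) = -2
Y = -115
M = 59 (M = -115 - 2*(-87) = -115 + 174 = 59)
-M = -1*59 = -59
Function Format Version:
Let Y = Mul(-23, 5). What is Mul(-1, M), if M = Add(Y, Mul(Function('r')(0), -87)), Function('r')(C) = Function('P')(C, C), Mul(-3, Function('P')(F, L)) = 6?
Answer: -59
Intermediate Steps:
Function('P')(F, L) = -2 (Function('P')(F, L) = Mul(Rational(-1, 3), 6) = -2)
Function('r')(C) = -2
Y = -115
M = 59 (M = Add(-115, Mul(-2, -87)) = Add(-115, 174) = 59)
Mul(-1, M) = Mul(-1, 59) = -59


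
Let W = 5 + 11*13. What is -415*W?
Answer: -61420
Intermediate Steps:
W = 148 (W = 5 + 143 = 148)
-415*W = -415*148 = -61420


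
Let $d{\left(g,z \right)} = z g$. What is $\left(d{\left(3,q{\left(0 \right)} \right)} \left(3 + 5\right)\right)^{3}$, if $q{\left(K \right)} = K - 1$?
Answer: $-13824$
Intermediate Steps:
$q{\left(K \right)} = -1 + K$
$d{\left(g,z \right)} = g z$
$\left(d{\left(3,q{\left(0 \right)} \right)} \left(3 + 5\right)\right)^{3} = \left(3 \left(-1 + 0\right) \left(3 + 5\right)\right)^{3} = \left(3 \left(-1\right) 8\right)^{3} = \left(\left(-3\right) 8\right)^{3} = \left(-24\right)^{3} = -13824$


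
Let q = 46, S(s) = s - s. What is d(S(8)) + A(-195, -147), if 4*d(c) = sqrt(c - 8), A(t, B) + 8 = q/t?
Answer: -1606/195 + I*sqrt(2)/2 ≈ -8.2359 + 0.70711*I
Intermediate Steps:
S(s) = 0
A(t, B) = -8 + 46/t
d(c) = sqrt(-8 + c)/4 (d(c) = sqrt(c - 8)/4 = sqrt(-8 + c)/4)
d(S(8)) + A(-195, -147) = sqrt(-8 + 0)/4 + (-8 + 46/(-195)) = sqrt(-8)/4 + (-8 + 46*(-1/195)) = (2*I*sqrt(2))/4 + (-8 - 46/195) = I*sqrt(2)/2 - 1606/195 = -1606/195 + I*sqrt(2)/2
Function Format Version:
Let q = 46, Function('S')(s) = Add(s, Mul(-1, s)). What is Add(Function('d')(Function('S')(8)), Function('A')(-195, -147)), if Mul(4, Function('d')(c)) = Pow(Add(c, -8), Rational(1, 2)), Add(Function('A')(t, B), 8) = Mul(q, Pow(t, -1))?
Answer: Add(Rational(-1606, 195), Mul(Rational(1, 2), I, Pow(2, Rational(1, 2)))) ≈ Add(-8.2359, Mul(0.70711, I))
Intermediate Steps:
Function('S')(s) = 0
Function('A')(t, B) = Add(-8, Mul(46, Pow(t, -1)))
Function('d')(c) = Mul(Rational(1, 4), Pow(Add(-8, c), Rational(1, 2))) (Function('d')(c) = Mul(Rational(1, 4), Pow(Add(c, -8), Rational(1, 2))) = Mul(Rational(1, 4), Pow(Add(-8, c), Rational(1, 2))))
Add(Function('d')(Function('S')(8)), Function('A')(-195, -147)) = Add(Mul(Rational(1, 4), Pow(Add(-8, 0), Rational(1, 2))), Add(-8, Mul(46, Pow(-195, -1)))) = Add(Mul(Rational(1, 4), Pow(-8, Rational(1, 2))), Add(-8, Mul(46, Rational(-1, 195)))) = Add(Mul(Rational(1, 4), Mul(2, I, Pow(2, Rational(1, 2)))), Add(-8, Rational(-46, 195))) = Add(Mul(Rational(1, 2), I, Pow(2, Rational(1, 2))), Rational(-1606, 195)) = Add(Rational(-1606, 195), Mul(Rational(1, 2), I, Pow(2, Rational(1, 2))))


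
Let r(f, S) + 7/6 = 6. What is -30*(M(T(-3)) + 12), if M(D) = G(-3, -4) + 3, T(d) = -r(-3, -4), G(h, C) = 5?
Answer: -600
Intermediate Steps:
r(f, S) = 29/6 (r(f, S) = -7/6 + 6 = 29/6)
T(d) = -29/6 (T(d) = -1*29/6 = -29/6)
M(D) = 8 (M(D) = 5 + 3 = 8)
-30*(M(T(-3)) + 12) = -30*(8 + 12) = -30*20 = -600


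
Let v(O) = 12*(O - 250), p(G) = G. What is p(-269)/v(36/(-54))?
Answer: 269/3008 ≈ 0.089428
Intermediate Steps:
v(O) = -3000 + 12*O (v(O) = 12*(-250 + O) = -3000 + 12*O)
p(-269)/v(36/(-54)) = -269/(-3000 + 12*(36/(-54))) = -269/(-3000 + 12*(36*(-1/54))) = -269/(-3000 + 12*(-⅔)) = -269/(-3000 - 8) = -269/(-3008) = -269*(-1/3008) = 269/3008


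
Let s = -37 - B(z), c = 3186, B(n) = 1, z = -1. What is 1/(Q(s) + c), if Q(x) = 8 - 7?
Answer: 1/3187 ≈ 0.00031377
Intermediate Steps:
s = -38 (s = -37 - 1*1 = -37 - 1 = -38)
Q(x) = 1
1/(Q(s) + c) = 1/(1 + 3186) = 1/3187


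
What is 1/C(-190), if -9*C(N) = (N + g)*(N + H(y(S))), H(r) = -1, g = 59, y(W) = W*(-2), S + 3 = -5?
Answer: -9/25021 ≈ -0.00035970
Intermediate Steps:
S = -8 (S = -3 - 5 = -8)
y(W) = -2*W
C(N) = -(-1 + N)*(59 + N)/9 (C(N) = -(N + 59)*(N - 1)/9 = -(59 + N)*(-1 + N)/9 = -(-1 + N)*(59 + N)/9)
1/C(-190) = 1/(59/9 - 58/9*(-190) - 1/9*(-190)**2) = 1/(59/9 + 11020/9 - 1/9*36100) = 1/(59/9 + 11020/9 - 36100/9) = 1/(-25021/9) = -9/25021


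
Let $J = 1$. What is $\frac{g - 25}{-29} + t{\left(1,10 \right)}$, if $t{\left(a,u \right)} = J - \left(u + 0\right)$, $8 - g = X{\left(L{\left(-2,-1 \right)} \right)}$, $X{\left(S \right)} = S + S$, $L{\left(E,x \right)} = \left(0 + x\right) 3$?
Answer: $- \frac{250}{29} \approx -8.6207$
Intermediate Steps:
$L{\left(E,x \right)} = 3 x$ ($L{\left(E,x \right)} = x 3 = 3 x$)
$X{\left(S \right)} = 2 S$
$g = 14$ ($g = 8 - 2 \cdot 3 \left(-1\right) = 8 - 2 \left(-3\right) = 8 - -6 = 8 + 6 = 14$)
$t{\left(a,u \right)} = 1 - u$ ($t{\left(a,u \right)} = 1 - \left(u + 0\right) = 1 - u$)
$\frac{g - 25}{-29} + t{\left(1,10 \right)} = \frac{14 - 25}{-29} + \left(1 - 10\right) = \left(- \frac{1}{29}\right) \left(-11\right) + \left(1 - 10\right) = \frac{11}{29} - 9 = - \frac{250}{29}$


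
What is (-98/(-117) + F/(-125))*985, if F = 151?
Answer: -1067149/2925 ≈ -364.84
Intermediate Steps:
(-98/(-117) + F/(-125))*985 = (-98/(-117) + 151/(-125))*985 = (-98*(-1/117) + 151*(-1/125))*985 = (98/117 - 151/125)*985 = -5417/14625*985 = -1067149/2925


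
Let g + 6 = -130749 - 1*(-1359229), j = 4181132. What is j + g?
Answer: 5409606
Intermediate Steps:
g = 1228474 (g = -6 + (-130749 - 1*(-1359229)) = -6 + (-130749 + 1359229) = -6 + 1228480 = 1228474)
j + g = 4181132 + 1228474 = 5409606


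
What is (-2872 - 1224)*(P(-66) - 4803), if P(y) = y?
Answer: 19943424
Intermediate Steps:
(-2872 - 1224)*(P(-66) - 4803) = (-2872 - 1224)*(-66 - 4803) = -4096*(-4869) = 19943424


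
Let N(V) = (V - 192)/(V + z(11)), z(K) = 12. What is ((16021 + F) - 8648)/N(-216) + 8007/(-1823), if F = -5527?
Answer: 1674622/1823 ≈ 918.61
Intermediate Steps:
N(V) = (-192 + V)/(12 + V) (N(V) = (V - 192)/(V + 12) = (-192 + V)/(12 + V))
((16021 + F) - 8648)/N(-216) + 8007/(-1823) = ((16021 - 5527) - 8648)/(((-192 - 216)/(12 - 216))) + 8007/(-1823) = (10494 - 8648)/((-408/(-204))) + 8007*(-1/1823) = 1846/((-1/204*(-408))) - 8007/1823 = 1846/2 - 8007/1823 = 1846*(½) - 8007/1823 = 923 - 8007/1823 = 1674622/1823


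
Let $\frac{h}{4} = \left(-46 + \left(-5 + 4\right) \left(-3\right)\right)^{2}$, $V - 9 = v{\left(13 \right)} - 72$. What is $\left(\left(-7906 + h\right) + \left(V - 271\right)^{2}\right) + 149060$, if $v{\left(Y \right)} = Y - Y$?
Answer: $260106$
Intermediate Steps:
$v{\left(Y \right)} = 0$
$V = -63$ ($V = 9 + \left(0 - 72\right) = 9 - 72 = -63$)
$h = 7396$ ($h = 4 \left(-46 + \left(-5 + 4\right) \left(-3\right)\right)^{2} = 4 \left(-46 - -3\right)^{2} = 4 \left(-46 + 3\right)^{2} = 4 \left(-43\right)^{2} = 4 \cdot 1849 = 7396$)
$\left(\left(-7906 + h\right) + \left(V - 271\right)^{2}\right) + 149060 = \left(\left(-7906 + 7396\right) + \left(-63 - 271\right)^{2}\right) + 149060 = \left(-510 + \left(-334\right)^{2}\right) + 149060 = \left(-510 + 111556\right) + 149060 = 111046 + 149060 = 260106$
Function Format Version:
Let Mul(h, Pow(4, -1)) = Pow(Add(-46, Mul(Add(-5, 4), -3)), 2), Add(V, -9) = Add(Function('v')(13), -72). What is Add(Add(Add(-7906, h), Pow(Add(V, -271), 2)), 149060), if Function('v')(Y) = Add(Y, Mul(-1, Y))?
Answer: 260106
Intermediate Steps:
Function('v')(Y) = 0
V = -63 (V = Add(9, Add(0, -72)) = Add(9, -72) = -63)
h = 7396 (h = Mul(4, Pow(Add(-46, Mul(Add(-5, 4), -3)), 2)) = Mul(4, Pow(Add(-46, Mul(-1, -3)), 2)) = Mul(4, Pow(Add(-46, 3), 2)) = Mul(4, Pow(-43, 2)) = Mul(4, 1849) = 7396)
Add(Add(Add(-7906, h), Pow(Add(V, -271), 2)), 149060) = Add(Add(Add(-7906, 7396), Pow(Add(-63, -271), 2)), 149060) = Add(Add(-510, Pow(-334, 2)), 149060) = Add(Add(-510, 111556), 149060) = Add(111046, 149060) = 260106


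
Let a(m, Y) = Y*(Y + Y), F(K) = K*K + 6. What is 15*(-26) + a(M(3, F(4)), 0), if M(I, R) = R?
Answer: -390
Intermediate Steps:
F(K) = 6 + K**2 (F(K) = K**2 + 6 = 6 + K**2)
a(m, Y) = 2*Y**2 (a(m, Y) = Y*(2*Y) = 2*Y**2)
15*(-26) + a(M(3, F(4)), 0) = 15*(-26) + 2*0**2 = -390 + 2*0 = -390 + 0 = -390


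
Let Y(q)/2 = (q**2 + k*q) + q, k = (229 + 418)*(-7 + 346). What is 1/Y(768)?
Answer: 1/338076672 ≈ 2.9579e-9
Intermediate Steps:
k = 219333 (k = 647*339 = 219333)
Y(q) = 2*q**2 + 438668*q (Y(q) = 2*((q**2 + 219333*q) + q) = 2*(q**2 + 219334*q) = 2*q**2 + 438668*q)
1/Y(768) = 1/(2*768*(219334 + 768)) = 1/(2*768*220102) = 1/338076672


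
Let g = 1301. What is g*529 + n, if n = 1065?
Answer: 689294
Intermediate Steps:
g*529 + n = 1301*529 + 1065 = 688229 + 1065 = 689294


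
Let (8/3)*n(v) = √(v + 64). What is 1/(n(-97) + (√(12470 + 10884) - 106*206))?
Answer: 8/(-174688 + 8*√23354 + 3*I*√33) ≈ -4.6119e-5 - 4.5819e-9*I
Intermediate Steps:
n(v) = 3*√(64 + v)/8 (n(v) = 3*√(v + 64)/8 = 3*√(64 + v)/8)
1/(n(-97) + (√(12470 + 10884) - 106*206)) = 1/(3*√(64 - 97)/8 + (√(12470 + 10884) - 106*206)) = 1/(3*√(-33)/8 + (√23354 - 21836)) = 1/(3*(I*√33)/8 + (-21836 + √23354)) = 1/(3*I*√33/8 + (-21836 + √23354)) = 1/(-21836 + √23354 + 3*I*√33/8)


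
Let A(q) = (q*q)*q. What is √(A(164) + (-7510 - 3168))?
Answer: √4400266 ≈ 2097.7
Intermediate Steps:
A(q) = q³ (A(q) = q²*q = q³)
√(A(164) + (-7510 - 3168)) = √(164³ + (-7510 - 3168)) = √(4410944 - 10678) = √4400266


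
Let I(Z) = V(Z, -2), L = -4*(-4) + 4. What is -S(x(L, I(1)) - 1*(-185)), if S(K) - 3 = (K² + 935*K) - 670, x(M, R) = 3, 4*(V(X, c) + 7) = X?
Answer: -210457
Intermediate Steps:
V(X, c) = -7 + X/4
L = 20 (L = 16 + 4 = 20)
I(Z) = -7 + Z/4
S(K) = -667 + K² + 935*K (S(K) = 3 + ((K² + 935*K) - 670) = 3 + (-670 + K² + 935*K) = -667 + K² + 935*K)
-S(x(L, I(1)) - 1*(-185)) = -(-667 + (3 - 1*(-185))² + 935*(3 - 1*(-185))) = -(-667 + (3 + 185)² + 935*(3 + 185)) = -(-667 + 188² + 935*188) = -(-667 + 35344 + 175780) = -1*210457 = -210457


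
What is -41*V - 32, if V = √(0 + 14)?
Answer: -32 - 41*√14 ≈ -185.41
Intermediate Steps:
V = √14 ≈ 3.7417
-41*V - 32 = -41*√14 - 32 = -32 - 41*√14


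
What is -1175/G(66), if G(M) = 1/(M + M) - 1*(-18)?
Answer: -155100/2377 ≈ -65.250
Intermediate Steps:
G(M) = 18 + 1/(2*M) (G(M) = 1/(2*M) + 18 = 18 + 1/(2*M))
-1175/G(66) = -1175/(18 + (½)/66) = -1175/(18 + (½)*(1/66)) = -1175/(18 + 1/132) = -1175/2377/132 = -1175*132/2377 = -155100/2377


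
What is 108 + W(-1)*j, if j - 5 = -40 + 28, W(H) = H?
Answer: 115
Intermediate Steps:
j = -7 (j = 5 + (-40 + 28) = 5 - 12 = -7)
108 + W(-1)*j = 108 - 1*(-7) = 108 + 7 = 115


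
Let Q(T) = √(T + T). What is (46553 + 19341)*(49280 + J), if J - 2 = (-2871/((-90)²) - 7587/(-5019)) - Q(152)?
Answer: 2444853544388911/752850 - 263576*√19 ≈ 3.2463e+9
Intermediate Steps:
Q(T) = √2*√T (Q(T) = √(2*T) = √2*√T)
J = 4753813/1505700 - 4*√19 (J = 2 + ((-2871/((-90)²) - 7587/(-5019)) - √2*√152) = 2 + ((-2871/8100 - 7587*(-1/5019)) - √2*2*√38) = 2 + ((-2871*1/8100 + 2529/1673) - 4*√19) = 2 + ((-319/900 + 2529/1673) - 4*√19) = 2 + (1742413/1505700 - 4*√19) = 4753813/1505700 - 4*√19 ≈ -14.278)
(46553 + 19341)*(49280 + J) = (46553 + 19341)*(49280 + (4753813/1505700 - 4*√19)) = 65894*(74205649813/1505700 - 4*√19) = 2444853544388911/752850 - 263576*√19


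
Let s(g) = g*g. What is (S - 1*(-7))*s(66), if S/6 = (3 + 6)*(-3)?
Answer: -675180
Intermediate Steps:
s(g) = g**2
S = -162 (S = 6*((3 + 6)*(-3)) = 6*(9*(-3)) = 6*(-27) = -162)
(S - 1*(-7))*s(66) = (-162 - 1*(-7))*66**2 = (-162 + 7)*4356 = -155*4356 = -675180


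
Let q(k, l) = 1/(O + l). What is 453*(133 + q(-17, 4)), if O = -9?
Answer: 300792/5 ≈ 60158.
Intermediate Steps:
q(k, l) = 1/(-9 + l)
453*(133 + q(-17, 4)) = 453*(133 + 1/(-9 + 4)) = 453*(133 + 1/(-5)) = 453*(133 - 1/5) = 453*(664/5) = 300792/5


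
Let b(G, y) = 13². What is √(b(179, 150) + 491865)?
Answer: √492034 ≈ 701.45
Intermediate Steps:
b(G, y) = 169
√(b(179, 150) + 491865) = √(169 + 491865) = √492034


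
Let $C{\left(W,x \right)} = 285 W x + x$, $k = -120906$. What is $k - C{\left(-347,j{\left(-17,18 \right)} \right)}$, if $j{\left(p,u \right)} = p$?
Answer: $-1802104$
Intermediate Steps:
$C{\left(W,x \right)} = x + 285 W x$ ($C{\left(W,x \right)} = 285 W x + x = x + 285 W x$)
$k - C{\left(-347,j{\left(-17,18 \right)} \right)} = -120906 - - 17 \left(1 + 285 \left(-347\right)\right) = -120906 - - 17 \left(1 - 98895\right) = -120906 - \left(-17\right) \left(-98894\right) = -120906 - 1681198 = -1802104$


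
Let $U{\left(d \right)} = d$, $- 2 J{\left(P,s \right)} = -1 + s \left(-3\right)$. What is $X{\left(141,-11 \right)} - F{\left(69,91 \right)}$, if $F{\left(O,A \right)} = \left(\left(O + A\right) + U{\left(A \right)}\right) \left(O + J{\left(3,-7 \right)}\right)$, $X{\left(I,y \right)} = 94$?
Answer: $-14715$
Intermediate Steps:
$J{\left(P,s \right)} = \frac{1}{2} + \frac{3 s}{2}$ ($J{\left(P,s \right)} = - \frac{-1 + s \left(-3\right)}{2} = - \frac{-1 - 3 s}{2} = \frac{1}{2} + \frac{3 s}{2}$)
$F{\left(O,A \right)} = \left(-10 + O\right) \left(O + 2 A\right)$ ($F{\left(O,A \right)} = \left(\left(O + A\right) + A\right) \left(O + \left(\frac{1}{2} + \frac{3}{2} \left(-7\right)\right)\right) = \left(\left(A + O\right) + A\right) \left(O + \left(\frac{1}{2} - \frac{21}{2}\right)\right) = \left(O + 2 A\right) \left(O - 10\right) = \left(O + 2 A\right) \left(-10 + O\right) = \left(-10 + O\right) \left(O + 2 A\right)$)
$X{\left(141,-11 \right)} - F{\left(69,91 \right)} = 94 - \left(69^{2} - 1820 - 690 + 2 \cdot 91 \cdot 69\right) = 94 - \left(4761 - 1820 - 690 + 12558\right) = 94 - 14809 = -14715$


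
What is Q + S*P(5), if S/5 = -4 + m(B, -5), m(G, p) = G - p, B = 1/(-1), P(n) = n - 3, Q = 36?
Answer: 36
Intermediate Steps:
P(n) = -3 + n
B = -1
S = 0 (S = 5*(-4 + (-1 - 1*(-5))) = 5*(-4 + (-1 + 5)) = 5*(-4 + 4) = 5*0 = 0)
Q + S*P(5) = 36 + 0*(-3 + 5) = 36 + 0*2 = 36 + 0 = 36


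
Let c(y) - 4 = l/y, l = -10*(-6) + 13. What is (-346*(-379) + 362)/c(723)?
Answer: 95071608/2965 ≈ 32065.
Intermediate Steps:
l = 73 (l = 60 + 13 = 73)
c(y) = 4 + 73/y
(-346*(-379) + 362)/c(723) = (-346*(-379) + 362)/(4 + 73/723) = (131134 + 362)/(4 + 73*(1/723)) = 131496/(4 + 73/723) = 131496/(2965/723) = 131496*(723/2965) = 95071608/2965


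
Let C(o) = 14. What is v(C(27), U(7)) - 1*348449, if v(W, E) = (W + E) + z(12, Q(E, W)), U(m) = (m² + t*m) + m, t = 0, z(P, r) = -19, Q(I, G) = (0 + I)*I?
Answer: -348398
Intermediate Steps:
Q(I, G) = I² (Q(I, G) = I*I = I²)
U(m) = m + m² (U(m) = (m² + 0*m) + m = (m² + 0) + m = m² + m = m + m²)
v(W, E) = -19 + E + W (v(W, E) = (W + E) - 19 = (E + W) - 19 = -19 + E + W)
v(C(27), U(7)) - 1*348449 = (-19 + 7*(1 + 7) + 14) - 1*348449 = (-19 + 7*8 + 14) - 348449 = (-19 + 56 + 14) - 348449 = 51 - 348449 = -348398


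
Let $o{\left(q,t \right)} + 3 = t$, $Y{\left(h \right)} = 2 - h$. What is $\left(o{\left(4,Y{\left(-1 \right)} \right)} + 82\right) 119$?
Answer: $9758$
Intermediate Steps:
$o{\left(q,t \right)} = -3 + t$
$\left(o{\left(4,Y{\left(-1 \right)} \right)} + 82\right) 119 = \left(\left(-3 + \left(2 - -1\right)\right) + 82\right) 119 = \left(\left(-3 + \left(2 + 1\right)\right) + 82\right) 119 = \left(\left(-3 + 3\right) + 82\right) 119 = \left(0 + 82\right) 119 = 82 \cdot 119 = 9758$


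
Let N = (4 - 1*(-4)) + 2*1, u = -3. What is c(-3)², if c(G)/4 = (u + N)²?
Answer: 38416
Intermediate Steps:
N = 10 (N = (4 + 4) + 2 = 8 + 2 = 10)
c(G) = 196 (c(G) = 4*(-3 + 10)² = 4*7² = 4*49 = 196)
c(-3)² = 196² = 38416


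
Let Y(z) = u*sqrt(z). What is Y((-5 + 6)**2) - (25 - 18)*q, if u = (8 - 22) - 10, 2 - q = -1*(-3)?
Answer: -17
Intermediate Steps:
q = -1 (q = 2 - (-1)*(-3) = 2 - 1*3 = 2 - 3 = -1)
u = -24 (u = -14 - 10 = -24)
Y(z) = -24*sqrt(z)
Y((-5 + 6)**2) - (25 - 18)*q = -24*sqrt((-5 + 6)**2) - (25 - 18)*(-1) = -24*sqrt(1**2) - 7*(-1) = -24*sqrt(1) - 1*(-7) = -24*1 + 7 = -24 + 7 = -17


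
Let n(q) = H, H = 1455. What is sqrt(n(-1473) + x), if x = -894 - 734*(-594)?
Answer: sqrt(436557) ≈ 660.72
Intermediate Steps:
x = 435102 (x = -894 + 435996 = 435102)
n(q) = 1455
sqrt(n(-1473) + x) = sqrt(1455 + 435102) = sqrt(436557)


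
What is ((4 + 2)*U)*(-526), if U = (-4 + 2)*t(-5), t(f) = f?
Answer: -31560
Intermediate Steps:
U = 10 (U = (-4 + 2)*(-5) = -2*(-5) = 10)
((4 + 2)*U)*(-526) = ((4 + 2)*10)*(-526) = (6*10)*(-526) = 60*(-526) = -31560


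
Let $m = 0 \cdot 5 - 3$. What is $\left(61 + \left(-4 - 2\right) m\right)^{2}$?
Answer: $6241$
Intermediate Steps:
$m = -3$ ($m = 0 - 3 = -3$)
$\left(61 + \left(-4 - 2\right) m\right)^{2} = \left(61 + \left(-4 - 2\right) \left(-3\right)\right)^{2} = \left(61 - -18\right)^{2} = \left(61 + 18\right)^{2} = 79^{2} = 6241$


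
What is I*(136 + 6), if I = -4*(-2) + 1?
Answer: 1278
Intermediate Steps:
I = 9 (I = 8 + 1 = 9)
I*(136 + 6) = 9*(136 + 6) = 9*142 = 1278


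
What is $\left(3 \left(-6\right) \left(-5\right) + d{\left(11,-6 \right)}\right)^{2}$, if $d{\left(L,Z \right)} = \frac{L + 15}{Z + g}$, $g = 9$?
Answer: $\frac{87616}{9} \approx 9735.1$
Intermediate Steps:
$d{\left(L,Z \right)} = \frac{15 + L}{9 + Z}$ ($d{\left(L,Z \right)} = \frac{L + 15}{Z + 9} = \frac{15 + L}{9 + Z}$)
$\left(3 \left(-6\right) \left(-5\right) + d{\left(11,-6 \right)}\right)^{2} = \left(3 \left(-6\right) \left(-5\right) + \frac{15 + 11}{9 - 6}\right)^{2} = \left(\left(-18\right) \left(-5\right) + \frac{1}{3} \cdot 26\right)^{2} = \left(90 + \frac{1}{3} \cdot 26\right)^{2} = \left(90 + \frac{26}{3}\right)^{2} = \left(\frac{296}{3}\right)^{2} = \frac{87616}{9}$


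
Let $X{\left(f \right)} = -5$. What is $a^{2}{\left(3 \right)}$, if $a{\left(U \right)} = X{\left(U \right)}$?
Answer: $25$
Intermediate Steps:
$a{\left(U \right)} = -5$
$a^{2}{\left(3 \right)} = \left(-5\right)^{2} = 25$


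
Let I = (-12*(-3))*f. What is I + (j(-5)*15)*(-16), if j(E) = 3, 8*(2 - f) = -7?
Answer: -1233/2 ≈ -616.50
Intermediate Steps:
f = 23/8 (f = 2 - ⅛*(-7) = 2 + 7/8 = 23/8 ≈ 2.8750)
I = 207/2 (I = -12*(-3)*(23/8) = 36*(23/8) = 207/2 ≈ 103.50)
I + (j(-5)*15)*(-16) = 207/2 + (3*15)*(-16) = 207/2 + 45*(-16) = 207/2 - 720 = -1233/2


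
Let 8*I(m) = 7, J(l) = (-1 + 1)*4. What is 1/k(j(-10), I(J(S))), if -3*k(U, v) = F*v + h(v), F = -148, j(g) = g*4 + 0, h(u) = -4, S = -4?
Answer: 2/89 ≈ 0.022472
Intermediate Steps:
J(l) = 0 (J(l) = 0*4 = 0)
I(m) = 7/8 (I(m) = (⅛)*7 = 7/8)
j(g) = 4*g (j(g) = 4*g + 0 = 4*g)
k(U, v) = 4/3 + 148*v/3 (k(U, v) = -(-148*v - 4)/3 = -(-4 - 148*v)/3 = 4/3 + 148*v/3)
1/k(j(-10), I(J(S))) = 1/(4/3 + (148/3)*(7/8)) = 1/(4/3 + 259/6) = 1/(89/2) = 2/89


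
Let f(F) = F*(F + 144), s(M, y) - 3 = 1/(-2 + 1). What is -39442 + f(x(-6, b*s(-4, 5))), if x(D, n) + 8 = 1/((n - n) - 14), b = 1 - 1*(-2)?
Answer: -7945671/196 ≈ -40539.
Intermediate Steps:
s(M, y) = 2 (s(M, y) = 3 + 1/(-2 + 1) = 3 + 1/(-1) = 3 - 1 = 2)
b = 3 (b = 1 + 2 = 3)
x(D, n) = -113/14 (x(D, n) = -8 + 1/((n - n) - 14) = -8 + 1/(0 - 14) = -8 + 1/(-14) = -8 - 1/14 = -113/14)
f(F) = F*(144 + F)
-39442 + f(x(-6, b*s(-4, 5))) = -39442 - 113*(144 - 113/14)/14 = -39442 - 113/14*1903/14 = -39442 - 215039/196 = -7945671/196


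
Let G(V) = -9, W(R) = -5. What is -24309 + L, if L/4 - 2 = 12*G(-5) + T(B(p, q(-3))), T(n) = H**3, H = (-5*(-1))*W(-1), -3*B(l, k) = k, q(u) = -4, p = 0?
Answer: -87233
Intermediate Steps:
B(l, k) = -k/3
H = -25 (H = -5*(-1)*(-5) = 5*(-5) = -25)
T(n) = -15625 (T(n) = (-25)**3 = -15625)
L = -62924 (L = 8 + 4*(12*(-9) - 15625) = 8 + 4*(-108 - 15625) = 8 + 4*(-15733) = 8 - 62932 = -62924)
-24309 + L = -24309 - 62924 = -87233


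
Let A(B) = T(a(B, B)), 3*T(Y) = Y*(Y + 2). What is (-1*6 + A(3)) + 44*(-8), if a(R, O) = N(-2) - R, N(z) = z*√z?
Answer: -1079/3 + 8*I*√2/3 ≈ -359.67 + 3.7712*I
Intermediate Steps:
N(z) = z^(3/2)
a(R, O) = -R - 2*I*√2 (a(R, O) = (-2)^(3/2) - R = -2*I*√2 - R = -R - 2*I*√2)
T(Y) = Y*(2 + Y)/3 (T(Y) = (Y*(Y + 2))/3 = (Y*(2 + Y))/3 = Y*(2 + Y)/3)
A(B) = (-B - 2*I*√2)*(2 - B - 2*I*√2)/3 (A(B) = (-B - 2*I*√2)*(2 + (-B - 2*I*√2))/3 = (-B - 2*I*√2)*(2 - B - 2*I*√2)/3)
(-1*6 + A(3)) + 44*(-8) = (-1*6 + (3 + 2*I*√2)*(-2 + 3 + 2*I*√2)/3) + 44*(-8) = (-6 + (3 + 2*I*√2)*(1 + 2*I*√2)/3) - 352 = (-6 + (1 + 2*I*√2)*(3 + 2*I*√2)/3) - 352 = -358 + (1 + 2*I*√2)*(3 + 2*I*√2)/3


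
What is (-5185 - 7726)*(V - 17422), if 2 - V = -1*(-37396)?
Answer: 707729376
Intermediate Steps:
V = -37394 (V = 2 - (-1)*(-37396) = 2 - 1*37396 = 2 - 37396 = -37394)
(-5185 - 7726)*(V - 17422) = (-5185 - 7726)*(-37394 - 17422) = -12911*(-54816) = 707729376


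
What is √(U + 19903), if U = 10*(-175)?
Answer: 3*√2017 ≈ 134.73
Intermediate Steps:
U = -1750
√(U + 19903) = √(-1750 + 19903) = √18153 = 3*√2017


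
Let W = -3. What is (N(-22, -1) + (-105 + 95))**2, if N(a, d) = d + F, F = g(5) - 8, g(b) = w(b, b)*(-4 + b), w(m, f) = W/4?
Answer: 6241/16 ≈ 390.06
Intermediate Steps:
w(m, f) = -3/4
g(b) = 3 - 3*b/4 (g(b) = -3*(-4 + b)/4 = 3 - 3*b/4)
F = -35/4 (F = (3 - 3/4*5) - 8 = (3 - 15/4) - 8 = -3/4 - 8 = -35/4 ≈ -8.7500)
N(a, d) = -35/4 + d (N(a, d) = d - 35/4 = -35/4 + d)
(N(-22, -1) + (-105 + 95))**2 = ((-35/4 - 1) + (-105 + 95))**2 = (-39/4 - 10)**2 = (-79/4)**2 = 6241/16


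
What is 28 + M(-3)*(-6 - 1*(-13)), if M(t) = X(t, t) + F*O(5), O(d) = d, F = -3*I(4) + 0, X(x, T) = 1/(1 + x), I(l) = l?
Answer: -791/2 ≈ -395.50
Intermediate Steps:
F = -12 (F = -3*4 + 0 = -12 + 0 = -12)
M(t) = -60 + 1/(1 + t) (M(t) = 1/(1 + t) - 12*5 = 1/(1 + t) - 60 = -60 + 1/(1 + t))
28 + M(-3)*(-6 - 1*(-13)) = 28 + ((-59 - 60*(-3))/(1 - 3))*(-6 - 1*(-13)) = 28 + ((-59 + 180)/(-2))*(-6 + 13) = 28 - ½*121*7 = 28 - 121/2*7 = 28 - 847/2 = -791/2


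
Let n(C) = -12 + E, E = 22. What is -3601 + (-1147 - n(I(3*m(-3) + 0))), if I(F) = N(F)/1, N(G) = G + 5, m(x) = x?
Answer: -4758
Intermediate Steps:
N(G) = 5 + G
I(F) = 5 + F (I(F) = (5 + F)/1 = (5 + F)*1 = 5 + F)
n(C) = 10 (n(C) = -12 + 22 = 10)
-3601 + (-1147 - n(I(3*m(-3) + 0))) = -3601 + (-1147 - 1*10) = -3601 + (-1147 - 10) = -3601 - 1157 = -4758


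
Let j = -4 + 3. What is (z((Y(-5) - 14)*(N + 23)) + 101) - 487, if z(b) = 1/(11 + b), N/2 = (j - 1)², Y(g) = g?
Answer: -223109/578 ≈ -386.00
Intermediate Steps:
j = -1
N = 8 (N = 2*(-1 - 1)² = 2*(-2)² = 2*4 = 8)
(z((Y(-5) - 14)*(N + 23)) + 101) - 487 = (1/(11 + (-5 - 14)*(8 + 23)) + 101) - 487 = (1/(11 - 19*31) + 101) - 487 = (1/(11 - 589) + 101) - 487 = (1/(-578) + 101) - 487 = (-1/578 + 101) - 487 = 58377/578 - 487 = -223109/578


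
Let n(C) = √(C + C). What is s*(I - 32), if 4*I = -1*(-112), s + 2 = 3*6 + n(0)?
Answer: -64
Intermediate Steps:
n(C) = √2*√C (n(C) = √(2*C) = √2*√C)
s = 16 (s = -2 + (3*6 + √2*√0) = -2 + (18 + √2*0) = -2 + (18 + 0) = -2 + 18 = 16)
I = 28 (I = (-1*(-112))/4 = (¼)*112 = 28)
s*(I - 32) = 16*(28 - 32) = 16*(-4) = -64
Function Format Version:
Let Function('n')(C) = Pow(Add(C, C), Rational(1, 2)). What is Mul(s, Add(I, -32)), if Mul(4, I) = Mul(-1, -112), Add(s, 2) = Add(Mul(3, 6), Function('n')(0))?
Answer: -64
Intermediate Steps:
Function('n')(C) = Mul(Pow(2, Rational(1, 2)), Pow(C, Rational(1, 2))) (Function('n')(C) = Pow(Mul(2, C), Rational(1, 2)) = Mul(Pow(2, Rational(1, 2)), Pow(C, Rational(1, 2))))
s = 16 (s = Add(-2, Add(Mul(3, 6), Mul(Pow(2, Rational(1, 2)), Pow(0, Rational(1, 2))))) = Add(-2, Add(18, Mul(Pow(2, Rational(1, 2)), 0))) = Add(-2, Add(18, 0)) = Add(-2, 18) = 16)
I = 28 (I = Mul(Rational(1, 4), Mul(-1, -112)) = Mul(Rational(1, 4), 112) = 28)
Mul(s, Add(I, -32)) = Mul(16, Add(28, -32)) = Mul(16, -4) = -64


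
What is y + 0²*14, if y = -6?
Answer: -6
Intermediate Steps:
y + 0²*14 = -6 + 0²*14 = -6 + 0*14 = -6 + 0 = -6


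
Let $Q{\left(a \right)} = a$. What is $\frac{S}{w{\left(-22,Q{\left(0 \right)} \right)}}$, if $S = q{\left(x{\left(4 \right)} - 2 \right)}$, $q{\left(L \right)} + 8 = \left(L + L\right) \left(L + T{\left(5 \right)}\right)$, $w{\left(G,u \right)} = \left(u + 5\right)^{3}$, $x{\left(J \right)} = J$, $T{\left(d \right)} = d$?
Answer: $\frac{4}{25} \approx 0.16$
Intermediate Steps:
$w{\left(G,u \right)} = \left(5 + u\right)^{3}$
$q{\left(L \right)} = -8 + 2 L \left(5 + L\right)$ ($q{\left(L \right)} = -8 + \left(L + L\right) \left(L + 5\right) = -8 + 2 L \left(5 + L\right)$)
$S = 20$ ($S = -8 + 2 \left(4 - 2\right)^{2} + 10 \left(4 - 2\right) = -8 + 2 \cdot 2^{2} + 10 \cdot 2 = -8 + 2 \cdot 4 + 20 = -8 + 8 + 20 = 20$)
$\frac{S}{w{\left(-22,Q{\left(0 \right)} \right)}} = \frac{20}{\left(5 + 0\right)^{3}} = \frac{20}{5^{3}} = \frac{20}{125} = 20 \cdot \frac{1}{125} = \frac{4}{25}$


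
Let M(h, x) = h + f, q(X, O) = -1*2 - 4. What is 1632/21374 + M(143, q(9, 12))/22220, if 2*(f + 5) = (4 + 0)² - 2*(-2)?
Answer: 4928299/59366285 ≈ 0.083015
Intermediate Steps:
q(X, O) = -6 (q(X, O) = -2 - 4 = -6)
f = 5 (f = -5 + ((4 + 0)² - 2*(-2))/2 = -5 + (4² + 4)/2 = -5 + (16 + 4)/2 = -5 + (½)*20 = -5 + 10 = 5)
M(h, x) = 5 + h (M(h, x) = h + 5 = 5 + h)
1632/21374 + M(143, q(9, 12))/22220 = 1632/21374 + (5 + 143)/22220 = 1632*(1/21374) + 148*(1/22220) = 816/10687 + 37/5555 = 4928299/59366285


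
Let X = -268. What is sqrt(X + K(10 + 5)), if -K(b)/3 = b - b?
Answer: 2*I*sqrt(67) ≈ 16.371*I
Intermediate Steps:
K(b) = 0 (K(b) = -3*(b - b) = -3*0 = 0)
sqrt(X + K(10 + 5)) = sqrt(-268 + 0) = sqrt(-268) = 2*I*sqrt(67)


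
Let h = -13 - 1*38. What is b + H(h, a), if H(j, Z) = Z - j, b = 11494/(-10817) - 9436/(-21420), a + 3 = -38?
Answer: 77602469/8275005 ≈ 9.3779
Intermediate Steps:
h = -51 (h = -13 - 38 = -51)
a = -41 (a = -3 - 38 = -41)
b = -5147581/8275005 (b = 11494*(-1/10817) - 9436*(-1/21420) = -11494/10817 + 337/765 = -5147581/8275005 ≈ -0.62206)
b + H(h, a) = -5147581/8275005 + (-41 - 1*(-51)) = -5147581/8275005 + (-41 + 51) = -5147581/8275005 + 10 = 77602469/8275005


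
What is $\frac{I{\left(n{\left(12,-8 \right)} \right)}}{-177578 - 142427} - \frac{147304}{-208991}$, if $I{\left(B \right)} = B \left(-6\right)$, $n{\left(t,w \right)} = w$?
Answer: $\frac{47127984952}{66878164955} \approx 0.70468$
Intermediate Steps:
$I{\left(B \right)} = - 6 B$
$\frac{I{\left(n{\left(12,-8 \right)} \right)}}{-177578 - 142427} - \frac{147304}{-208991} = \frac{\left(-6\right) \left(-8\right)}{-177578 - 142427} - \frac{147304}{-208991} = \frac{48}{-320005} - - \frac{147304}{208991} = 48 \left(- \frac{1}{320005}\right) + \frac{147304}{208991} = - \frac{48}{320005} + \frac{147304}{208991} = \frac{47127984952}{66878164955}$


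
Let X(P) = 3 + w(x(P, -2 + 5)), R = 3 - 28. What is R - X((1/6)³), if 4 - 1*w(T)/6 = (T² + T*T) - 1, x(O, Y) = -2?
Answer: -10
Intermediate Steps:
w(T) = 30 - 12*T² (w(T) = 24 - 6*((T² + T*T) - 1) = 24 - 6*((T² + T²) - 1) = 24 - 6*(2*T² - 1) = 24 - 6*(-1 + 2*T²) = 24 + (6 - 12*T²) = 30 - 12*T²)
R = -25
X(P) = -15 (X(P) = 3 + (30 - 12*(-2)²) = 3 + (30 - 12*4) = 3 + (30 - 48) = 3 - 18 = -15)
R - X((1/6)³) = -25 - 1*(-15) = -25 + 15 = -10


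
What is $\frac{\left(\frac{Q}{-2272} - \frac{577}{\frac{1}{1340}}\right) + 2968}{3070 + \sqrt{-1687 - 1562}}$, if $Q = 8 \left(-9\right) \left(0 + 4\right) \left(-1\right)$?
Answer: $- \frac{167883137270}{669398579} + \frac{3117048477 i}{669398579} \approx -250.8 + 4.6565 i$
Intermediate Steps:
$Q = 288$ ($Q = - 72 \cdot 4 \left(-1\right) = \left(-72\right) \left(-4\right) = 288$)
$\frac{\left(\frac{Q}{-2272} - \frac{577}{\frac{1}{1340}}\right) + 2968}{3070 + \sqrt{-1687 - 1562}} = \frac{\left(\frac{288}{-2272} - \frac{577}{\frac{1}{1340}}\right) + 2968}{3070 + \sqrt{-1687 - 1562}} = \frac{\left(288 \left(- \frac{1}{2272}\right) - 577 \frac{1}{\frac{1}{1340}}\right) + 2968}{3070 + \sqrt{-3249}} = \frac{\left(- \frac{9}{71} - 773180\right) + 2968}{3070 + 57 i} = \left(\left(- \frac{9}{71} - 773180\right) + 2968\right) \frac{3070 - 57 i}{9428149} = \left(- \frac{54895789}{71} + 2968\right) \frac{3070 - 57 i}{9428149} = - \frac{54685061 \frac{3070 - 57 i}{9428149}}{71} = - \frac{54685061 \left(3070 - 57 i\right)}{669398579}$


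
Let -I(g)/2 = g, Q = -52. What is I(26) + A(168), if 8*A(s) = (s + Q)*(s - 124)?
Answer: 586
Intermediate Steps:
A(s) = (-124 + s)*(-52 + s)/8 (A(s) = ((s - 52)*(s - 124))/8 = ((-52 + s)*(-124 + s))/8 = ((-124 + s)*(-52 + s))/8 = (-124 + s)*(-52 + s)/8)
I(g) = -2*g
I(26) + A(168) = -2*26 + (806 - 22*168 + (⅛)*168²) = -52 + (806 - 3696 + (⅛)*28224) = -52 + (806 - 3696 + 3528) = -52 + 638 = 586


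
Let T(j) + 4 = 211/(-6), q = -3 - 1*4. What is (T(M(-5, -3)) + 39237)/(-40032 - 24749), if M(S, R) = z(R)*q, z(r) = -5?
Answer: -235187/388686 ≈ -0.60508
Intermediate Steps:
q = -7 (q = -3 - 4 = -7)
M(S, R) = 35 (M(S, R) = -5*(-7) = 35)
T(j) = -235/6 (T(j) = -4 + 211/(-6) = -4 + 211*(-⅙) = -4 - 211/6 = -235/6)
(T(M(-5, -3)) + 39237)/(-40032 - 24749) = (-235/6 + 39237)/(-40032 - 24749) = (235187/6)/(-64781) = (235187/6)*(-1/64781) = -235187/388686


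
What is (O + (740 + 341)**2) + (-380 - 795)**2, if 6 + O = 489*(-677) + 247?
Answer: 2218374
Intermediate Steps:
O = -330812 (O = -6 + (489*(-677) + 247) = -6 + (-331053 + 247) = -6 - 330806 = -330812)
(O + (740 + 341)**2) + (-380 - 795)**2 = (-330812 + (740 + 341)**2) + (-380 - 795)**2 = (-330812 + 1081**2) + (-1175)**2 = (-330812 + 1168561) + 1380625 = 837749 + 1380625 = 2218374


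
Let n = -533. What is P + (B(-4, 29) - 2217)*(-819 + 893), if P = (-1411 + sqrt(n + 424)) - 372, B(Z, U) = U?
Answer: -163695 + I*sqrt(109) ≈ -1.637e+5 + 10.44*I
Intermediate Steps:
P = -1783 + I*sqrt(109) (P = (-1411 + sqrt(-533 + 424)) - 372 = (-1411 + sqrt(-109)) - 372 = (-1411 + I*sqrt(109)) - 372 = -1783 + I*sqrt(109) ≈ -1783.0 + 10.44*I)
P + (B(-4, 29) - 2217)*(-819 + 893) = (-1783 + I*sqrt(109)) + (29 - 2217)*(-819 + 893) = (-1783 + I*sqrt(109)) - 2188*74 = (-1783 + I*sqrt(109)) - 161912 = -163695 + I*sqrt(109)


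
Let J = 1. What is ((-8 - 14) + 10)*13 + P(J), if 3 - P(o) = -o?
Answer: -152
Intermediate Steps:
P(o) = 3 + o (P(o) = 3 - (-1)*o = 3 + o)
((-8 - 14) + 10)*13 + P(J) = ((-8 - 14) + 10)*13 + (3 + 1) = (-22 + 10)*13 + 4 = -12*13 + 4 = -156 + 4 = -152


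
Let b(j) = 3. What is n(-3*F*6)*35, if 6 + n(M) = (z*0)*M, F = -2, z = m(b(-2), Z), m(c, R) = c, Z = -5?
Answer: -210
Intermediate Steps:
z = 3
n(M) = -6 (n(M) = -6 + (3*0)*M = -6 + 0*M = -6 + 0 = -6)
n(-3*F*6)*35 = -6*35 = -210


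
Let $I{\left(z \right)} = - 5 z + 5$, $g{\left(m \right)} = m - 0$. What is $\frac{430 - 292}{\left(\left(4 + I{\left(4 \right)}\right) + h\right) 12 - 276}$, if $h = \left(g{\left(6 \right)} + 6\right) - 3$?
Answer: $- \frac{23}{50} \approx -0.46$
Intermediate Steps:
$g{\left(m \right)} = m$ ($g{\left(m \right)} = m + 0 = m$)
$h = 9$ ($h = \left(6 + 6\right) - 3 = 12 - 3 = 9$)
$I{\left(z \right)} = 5 - 5 z$
$\frac{430 - 292}{\left(\left(4 + I{\left(4 \right)}\right) + h\right) 12 - 276} = \frac{430 - 292}{\left(\left(4 + \left(5 - 20\right)\right) + 9\right) 12 - 276} = \frac{138}{\left(\left(4 + \left(5 - 20\right)\right) + 9\right) 12 - 276} = \frac{138}{\left(\left(4 - 15\right) + 9\right) 12 - 276} = \frac{138}{\left(-11 + 9\right) 12 - 276} = \frac{138}{\left(-2\right) 12 - 276} = \frac{138}{-24 - 276} = \frac{138}{-300} = 138 \left(- \frac{1}{300}\right) = - \frac{23}{50}$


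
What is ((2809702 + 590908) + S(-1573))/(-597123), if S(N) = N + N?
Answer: -377496/66347 ≈ -5.6897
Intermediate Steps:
S(N) = 2*N
((2809702 + 590908) + S(-1573))/(-597123) = ((2809702 + 590908) + 2*(-1573))/(-597123) = (3400610 - 3146)*(-1/597123) = 3397464*(-1/597123) = -377496/66347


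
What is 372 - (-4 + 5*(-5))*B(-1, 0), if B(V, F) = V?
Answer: 343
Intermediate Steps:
372 - (-4 + 5*(-5))*B(-1, 0) = 372 - (-4 + 5*(-5))*(-1) = 372 - (-4 - 25)*(-1) = 372 - (-29)*(-1) = 372 - 1*29 = 372 - 29 = 343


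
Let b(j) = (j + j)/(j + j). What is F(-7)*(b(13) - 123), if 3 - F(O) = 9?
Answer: 732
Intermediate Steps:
b(j) = 1 (b(j) = (2*j)/((2*j)) = (2*j)*(1/(2*j)) = 1)
F(O) = -6 (F(O) = 3 - 1*9 = 3 - 9 = -6)
F(-7)*(b(13) - 123) = -6*(1 - 123) = -6*(-122) = 732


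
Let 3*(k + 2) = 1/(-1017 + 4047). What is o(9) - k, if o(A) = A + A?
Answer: 181799/9090 ≈ 20.000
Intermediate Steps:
o(A) = 2*A
k = -18179/9090 (k = -2 + 1/(3*(-1017 + 4047)) = -2 + (1/3)/3030 = -2 + (1/3)*(1/3030) = -2 + 1/9090 = -18179/9090 ≈ -1.9999)
o(9) - k = 2*9 - 1*(-18179/9090) = 18 + 18179/9090 = 181799/9090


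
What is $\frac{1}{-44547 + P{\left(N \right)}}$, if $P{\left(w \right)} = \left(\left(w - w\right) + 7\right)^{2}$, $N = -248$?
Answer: $- \frac{1}{44498} \approx -2.2473 \cdot 10^{-5}$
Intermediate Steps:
$P{\left(w \right)} = 49$ ($P{\left(w \right)} = \left(0 + 7\right)^{2} = 7^{2} = 49$)
$\frac{1}{-44547 + P{\left(N \right)}} = \frac{1}{-44547 + 49} = \frac{1}{-44498} = - \frac{1}{44498}$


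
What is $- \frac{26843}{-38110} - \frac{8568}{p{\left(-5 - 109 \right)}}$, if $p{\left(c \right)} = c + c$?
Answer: $\frac{27720557}{724090} \approx 38.283$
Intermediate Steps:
$p{\left(c \right)} = 2 c$
$- \frac{26843}{-38110} - \frac{8568}{p{\left(-5 - 109 \right)}} = - \frac{26843}{-38110} - \frac{8568}{2 \left(-5 - 109\right)} = \left(-26843\right) \left(- \frac{1}{38110}\right) - \frac{8568}{2 \left(-5 - 109\right)} = \frac{26843}{38110} - \frac{8568}{2 \left(-114\right)} = \frac{26843}{38110} - \frac{8568}{-228} = \frac{26843}{38110} - - \frac{714}{19} = \frac{26843}{38110} + \frac{714}{19} = \frac{27720557}{724090}$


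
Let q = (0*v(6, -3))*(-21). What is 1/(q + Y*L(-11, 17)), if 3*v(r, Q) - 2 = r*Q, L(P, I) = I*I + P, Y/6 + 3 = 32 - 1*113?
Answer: -1/140112 ≈ -7.1371e-6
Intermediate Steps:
Y = -504 (Y = -18 + 6*(32 - 1*113) = -18 + 6*(32 - 113) = -18 + 6*(-81) = -18 - 486 = -504)
L(P, I) = P + I**2 (L(P, I) = I**2 + P = P + I**2)
v(r, Q) = 2/3 + Q*r/3 (v(r, Q) = 2/3 + (r*Q)/3 = 2/3 + (Q*r)/3 = 2/3 + Q*r/3)
q = 0 (q = (0*(2/3 + (1/3)*(-3)*6))*(-21) = (0*(2/3 - 6))*(-21) = (0*(-16/3))*(-21) = 0*(-21) = 0)
1/(q + Y*L(-11, 17)) = 1/(0 - 504*(-11 + 17**2)) = 1/(0 - 504*(-11 + 289)) = 1/(0 - 504*278) = 1/(0 - 140112) = 1/(-140112) = -1/140112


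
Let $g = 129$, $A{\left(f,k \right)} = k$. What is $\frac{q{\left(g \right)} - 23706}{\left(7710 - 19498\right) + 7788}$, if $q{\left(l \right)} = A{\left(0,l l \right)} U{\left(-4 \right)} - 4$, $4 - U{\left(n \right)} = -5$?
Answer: $- \frac{126059}{4000} \approx -31.515$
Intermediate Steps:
$U{\left(n \right)} = 9$ ($U{\left(n \right)} = 4 - -5 = 4 + 5 = 9$)
$q{\left(l \right)} = -4 + 9 l^{2}$ ($q{\left(l \right)} = l l 9 - 4 = l^{2} \cdot 9 - 4 = 9 l^{2} - 4 = -4 + 9 l^{2}$)
$\frac{q{\left(g \right)} - 23706}{\left(7710 - 19498\right) + 7788} = \frac{\left(-4 + 9 \cdot 129^{2}\right) - 23706}{\left(7710 - 19498\right) + 7788} = \frac{\left(-4 + 9 \cdot 16641\right) - 23706}{-11788 + 7788} = \frac{\left(-4 + 149769\right) - 23706}{-4000} = \left(149765 - 23706\right) \left(- \frac{1}{4000}\right) = 126059 \left(- \frac{1}{4000}\right) = - \frac{126059}{4000}$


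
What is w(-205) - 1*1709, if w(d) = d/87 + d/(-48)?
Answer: -2376263/1392 ≈ -1707.1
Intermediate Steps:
w(d) = -13*d/1392 (w(d) = d*(1/87) + d*(-1/48) = d/87 - d/48 = -13*d/1392)
w(-205) - 1*1709 = -13/1392*(-205) - 1*1709 = 2665/1392 - 1709 = -2376263/1392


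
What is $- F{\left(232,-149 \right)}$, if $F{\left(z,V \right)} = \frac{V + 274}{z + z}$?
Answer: $- \frac{125}{464} \approx -0.2694$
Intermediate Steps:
$F{\left(z,V \right)} = \frac{274 + V}{2 z}$
$- F{\left(232,-149 \right)} = - \frac{274 - 149}{2 \cdot 232} = - \frac{125}{2 \cdot 232} = \left(-1\right) \frac{125}{464} = - \frac{125}{464}$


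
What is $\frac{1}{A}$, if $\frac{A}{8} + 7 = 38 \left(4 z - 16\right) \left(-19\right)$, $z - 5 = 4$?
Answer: $- \frac{1}{115576} \approx -8.6523 \cdot 10^{-6}$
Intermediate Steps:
$z = 9$ ($z = 5 + 4 = 9$)
$A = -115576$ ($A = -56 + 8 \cdot 38 \left(4 \cdot 9 - 16\right) \left(-19\right) = -56 + 8 \cdot 38 \left(36 - 16\right) \left(-19\right) = -56 + 8 \cdot 38 \cdot 20 \left(-19\right) = -56 + 8 \cdot 760 \left(-19\right) = -56 + 8 \left(-14440\right) = -56 - 115520 = -115576$)
$\frac{1}{A} = \frac{1}{-115576} = - \frac{1}{115576}$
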